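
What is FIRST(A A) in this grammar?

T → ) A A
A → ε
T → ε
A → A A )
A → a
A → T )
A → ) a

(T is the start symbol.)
{ ')', 'a', ε }

FIRST sets of the non-terminals involved (from the grammar, by fixed-point iteration):
  FIRST(A) = { ')', 'a', ε }

To compute FIRST(A A), process the symbols left to right:
Symbol A is a non-terminal. Add FIRST(A) \ {ε} = { ')', 'a' }
A is nullable (ε ∈ FIRST(A)), continue to the next symbol.
Symbol A is a non-terminal. Add FIRST(A) \ {ε} = { ')', 'a' }
A is nullable (ε ∈ FIRST(A)), continue to the next symbol.
All symbols are nullable, so ε is in the result.
FIRST(A A) = { ')', 'a', ε }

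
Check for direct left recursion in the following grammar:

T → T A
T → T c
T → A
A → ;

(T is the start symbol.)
Direct left recursion occurs when N → N α for some non-terminal N (the right-hand side begins with the left-hand side itself).

T → T A: LEFT RECURSIVE (starts with T)
T → T c: LEFT RECURSIVE (starts with T)
T → A: starts with A
A → ;: starts with ';'

The grammar has direct left recursion on: T.

Answer: Yes, T is left-recursive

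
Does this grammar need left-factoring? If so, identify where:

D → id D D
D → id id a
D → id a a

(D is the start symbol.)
Yes, D has productions with common prefix 'id'

Left-factoring is needed when two productions for the same non-terminal
share a common prefix on the right-hand side.

Productions for D:
  D → id D D
  D → id id a
  D → id a a

Found common prefix 'id' in productions for D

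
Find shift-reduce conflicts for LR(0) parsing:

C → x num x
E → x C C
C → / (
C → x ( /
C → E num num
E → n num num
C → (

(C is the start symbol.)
Yes — I7: [C → ( .] vs [C → x ( . /]

Augment with C' → C and build the canonical LR(0) collection (I0 = CLOSURE({[C' → . C]}), then GOTO on every symbol after a dot until no new states appear). It has 18 states:
  I0: { [C → . (], [C → . / (], [C → . E num num], [C → . x ( /], [C → . x num x], [C' → . C], [E → . n num num], [E → . x C C] }  — shift
  I1: { [C → ( .] }  — reduce
  I2: { [C → / . (] }  — shift
  I3: { [C' → C .] }  — accept
  I4: { [C → E . num num] }  — shift
  I5: { [E → n . num num] }  — shift
  I6: { [C → . (], [C → . / (], [C → . E num num], [C → . x ( /], [C → . x num x], [C → x . ( /], [C → x . num x], [E → . n num num], [E → . x C C], [E → x . C C] }  — shift
  I7: { [C → ( .], [C → x ( . /] }  — shift, reduce
  I8: { [C → . (], [C → . / (], [C → . E num num], [C → . x ( /], [C → . x num x], [E → . n num num], [E → . x C C], [E → x C . C] }  — shift
  I9: { [C → x num . x] }  — shift
  I10: { [C → x num x .] }  — reduce
  I11: { [E → x C C .] }  — reduce
  I12: { [C → x ( / .] }  — reduce
  I13: { [E → n num . num] }  — shift
  I14: { [E → n num num .] }  — reduce
  I15: { [C → E num . num] }  — shift
  I16: { [C → E num num .] }  — reduce
  I17: { [C → / ( .] }  — reduce

I7 contains reduce item [C → ( .] and shift item [C → x ( . /] — shift-reduce conflict.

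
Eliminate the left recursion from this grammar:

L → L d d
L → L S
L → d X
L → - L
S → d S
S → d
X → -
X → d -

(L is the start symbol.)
L → d X L'
L → - L L'
L' → d d L'
L' → S L'
L' → ε
S → d S
S → d
X → -
X → d -

L is directly left-recursive. The standard transformation for
  A → A α₁ | ... | A α_m | β₁ | ... | β_n
is
  A  → β₁ A' | ... | β_n A'
  A' → α₁ A' | ... | α_m A' | ε

L → d X becomes L → d X L'
L → - L becomes L → - L L'
L → L d d becomes L' → d d L'
L → L S becomes L' → S L'
Add L' → ε

Productions for other non-terminals are unchanged:
  S → d S
  S → d
  X → -
  X → d -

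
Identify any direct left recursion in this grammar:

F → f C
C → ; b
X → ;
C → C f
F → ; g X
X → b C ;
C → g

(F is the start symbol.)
Yes, C is left-recursive

Direct left recursion occurs when N → N α for some non-terminal N (the right-hand side begins with the left-hand side itself).

F → f C: starts with f
C → ; b: starts with ';'
X → ;: starts with ';'
C → C f: LEFT RECURSIVE (starts with C)
F → ; g X: starts with ';'
X → b C ;: starts with b
C → g: starts with g

The grammar has direct left recursion on: C.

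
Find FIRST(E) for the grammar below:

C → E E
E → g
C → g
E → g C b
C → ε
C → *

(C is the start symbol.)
To compute FIRST(E), examine every production with E on the left-hand side, reading each right-hand side left to right until a non-nullable symbol is reached.

From E → g:
  - g is a terminal: add 'g' and stop
From E → g C b:
  - g is a terminal: add 'g' and stop

Collecting: FIRST(E) = { 'g' }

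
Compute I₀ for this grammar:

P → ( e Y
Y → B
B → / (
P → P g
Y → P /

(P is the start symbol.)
{ [P → . ( e Y], [P → . P g], [P' → . P] }

First, augment the grammar with P' → P
I₀ = CLOSURE({ [P' → . P] }):
  [P' → . P] has the dot before P: add [P → . ( e Y], [P → . P g]
No further items can be added.

I₀ = { [P → . ( e Y], [P → . P g], [P' → . P] }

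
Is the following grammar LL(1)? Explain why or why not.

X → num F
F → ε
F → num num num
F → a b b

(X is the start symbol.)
A grammar is LL(1) if for each non-terminal N with multiple productions, the predict sets of those productions are pairwise disjoint, where PREDICT(N → α) = (FIRST(α) \ {ε}) ∪ (FOLLOW(N) if α ⇒* ε).

Relevant sets:
  FOLLOW(F) = { $ }

For F:
  PREDICT(F → ε) = { $ }
  PREDICT(F → num num num) = { 'num' }
  PREDICT(F → a b b) = { 'a' }
X has a single production, so nothing to check there.

All predict sets are disjoint. The grammar IS LL(1).

Answer: Yes, the grammar is LL(1).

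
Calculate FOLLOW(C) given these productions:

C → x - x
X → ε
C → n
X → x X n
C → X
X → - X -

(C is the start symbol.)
{ $ }

C is the start symbol, so $ ∈ FOLLOW(C).
C does not occur on any right-hand side.

Taking the union: FOLLOW(C) = { $ }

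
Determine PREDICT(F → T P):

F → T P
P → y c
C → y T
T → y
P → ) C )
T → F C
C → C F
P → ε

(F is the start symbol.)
PREDICT(F → T P) = (FIRST(RHS) \ {ε}) ∪ (FOLLOW(F) if ε ∈ FIRST(RHS), i.e. RHS ⇒* ε)
FIRST(T) = { 'y' }
FIRST(T P) = { 'y' }
ε ∉ FIRST(T P), so FOLLOW(F) is not added.
PREDICT(F → T P) = { 'y' }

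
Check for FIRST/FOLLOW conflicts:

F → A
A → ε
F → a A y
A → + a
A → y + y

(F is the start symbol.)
Yes. A → y '+' y with FOLLOW(A) on { 'y' }

A FIRST/FOLLOW conflict occurs when a non-terminal N has a nullable alternative N → β (β ⇒* ε) and another alternative N → α with FIRST(α) ∩ FOLLOW(N) ≠ ∅: on such a lookahead the parser cannot decide between expanding α and letting N vanish via β.

Nullable non-terminals: A, F.
FIRST sets used below: FIRST(A) = { '+', 'y', ε }

A: nullable alternative(s) A → ε; FOLLOW(A) = { $, 'y' }
  A → ε: FIRST \ {ε} = { } — this is the only nullable alternative, skip
  A → + a: FIRST \ {ε} = { '+' } — disjoint from FOLLOW(A)
  A → y + y: FIRST \ {ε} = { 'y' } — overlaps FOLLOW(A) on { 'y' }: CONFLICT

F: nullable alternative(s) F → A; FOLLOW(F) = { $ }
  F → A: FIRST \ {ε} = { '+', 'y' } — this is the only nullable alternative, skip
  F → a A y: FIRST \ {ε} = { 'a' } — disjoint from FOLLOW(F)

So the grammar has 1 FIRST/FOLLOW conflict (marked CONFLICT above).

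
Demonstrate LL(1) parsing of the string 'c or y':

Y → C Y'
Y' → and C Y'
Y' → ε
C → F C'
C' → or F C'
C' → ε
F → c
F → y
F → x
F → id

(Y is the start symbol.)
LL(1) parsing maintains a stack (initially the start symbol over $) and the input. At each step: if the stack top is a terminal, match it against the current input token; if it is a non-terminal N, replace it with the RHS of M[N, lookahead] (the unique production whose predict set contains the lookahead).

Stack is shown with the top on the left.

Stack         Input     Action
------------------------------
Y $           c or y $  output Y → C Y'
C Y' $        c or y $  output C → F C'
F C' Y' $     c or y $  output F → c
c C' Y' $     c or y $  match 'c'
C' Y' $       or y $    output C' → or F C'
or F C' Y' $  or y $    match 'or'
F C' Y' $     y $       output F → y
y C' Y' $     y $       match 'y'
C' Y' $       $         output C' → ε
Y' $          $         output Y' → ε
$             $         accept

The string is accepted.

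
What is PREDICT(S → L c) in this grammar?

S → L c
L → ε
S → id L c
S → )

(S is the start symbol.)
PREDICT(S → L c) = (FIRST(RHS) \ {ε}) ∪ (FOLLOW(S) if ε ∈ FIRST(RHS), i.e. RHS ⇒* ε)
FIRST(L) = { ε }
FIRST(L c) = { 'c' }
ε ∉ FIRST(L c), so FOLLOW(S) is not added.
PREDICT(S → L c) = { 'c' }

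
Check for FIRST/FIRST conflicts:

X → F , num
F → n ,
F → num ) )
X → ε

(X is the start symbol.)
A FIRST/FIRST conflict occurs when two productions N → α and N → β for the same non-terminal have FIRST(α) ∩ FIRST(β) ≠ ∅ (with ε ∈ FIRST of a nullable right-hand side, so two nullable alternatives also conflict).

FIRST sets of the non-terminals at (or reachable through a nullable prefix from) the front of some alternative:
  FIRST(F) = { 'n', 'num' }

Productions for X:
  X → F , num: FIRST = { 'n', 'num' }
  X → ε: FIRST = { ε }
Productions for F:
  F → n ,: FIRST = { 'n' }
  F → num ) ): FIRST = { 'num' }

All alternatives of each non-terminal have pairwise disjoint FIRST sets.

Answer: No FIRST/FIRST conflicts.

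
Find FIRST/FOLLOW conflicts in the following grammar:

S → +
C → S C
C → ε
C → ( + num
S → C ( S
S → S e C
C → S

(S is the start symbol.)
A FIRST/FOLLOW conflict occurs when a non-terminal N has a nullable alternative N → β (β ⇒* ε) and another alternative N → α with FIRST(α) ∩ FOLLOW(N) ≠ ∅: on such a lookahead the parser cannot decide between expanding α and letting N vanish via β.

Nullable non-terminals: C.
FIRST sets used below: FIRST(S) = { '(', '+' }

C: nullable alternative(s) C → ε; FOLLOW(C) = { $, '(', '+', 'e' }
  C → S C: FIRST \ {ε} = { '(', '+' } — overlaps FOLLOW(C) on { '(', '+' }: CONFLICT
  C → ε: FIRST \ {ε} = { } — this is the only nullable alternative, skip
  C → ( + num: FIRST \ {ε} = { '(' } — overlaps FOLLOW(C) on { '(' }: CONFLICT
  C → S: FIRST \ {ε} = { '(', '+' } — overlaps FOLLOW(C) on { '(', '+' }: CONFLICT

S has no nullable alternative, so no FIRST/FOLLOW check is needed there.

So the grammar has 3 FIRST/FOLLOW conflicts (marked CONFLICT above).

Answer: Yes. C → S C with FOLLOW(C) on { '(', '+' }; C → '(' '+' num with FOLLOW(C) on { '(' }; C → S with FOLLOW(C) on { '(', '+' }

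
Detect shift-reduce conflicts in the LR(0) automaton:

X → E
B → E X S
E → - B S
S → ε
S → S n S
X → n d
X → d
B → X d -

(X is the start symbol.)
Yes — I8: [X → E .] vs [E → . - B S]; I13: [B → E X S .] vs [S → S . n S]; I15: [S → S n S .] vs [S → S . n S]; I16: [E → - B S .] vs [S → S . n S]

A shift-reduce conflict occurs when an LR(0) state has both:
  - a complete (reduce) item [A → α .] (dot at the end), and
  - a shift item [B → β . c γ] (dot before a terminal).

Augment with X' → X and build the canonical LR(0) collection (I0 = CLOSURE({[X' → . X]}), then GOTO on every symbol after a dot until no new states appear). It has 17 states:
  I0: { [E → . - B S], [X → . E], [X → . d], [X → . n d], [X' → . X] }  — shift
  I1: { [B → . E X S], [B → . X d -], [E → - . B S], [E → . - B S], [X → . E], [X → . d], [X → . n d] }  — shift
  I2: { [X → E .] }  — reduce
  I3: { [X' → X .] }  — accept
  I4: { [X → d .] }  — reduce
  I5: { [X → n . d] }  — shift
  I6: { [X → n d .] }  — reduce
  I7: { [E → - B . S], [S → . S n S], [S → .] }  — reduce
  I8: { [B → E . X S], [E → . - B S], [X → . E], [X → . d], [X → . n d], [X → E .] }  — shift, reduce
  I9: { [B → X . d -] }  — shift
  I10: { [B → X d . -] }  — shift
  I11: { [B → X d - .] }  — reduce
  I12: { [B → E X . S], [S → . S n S], [S → .] }  — reduce
  I13: { [B → E X S .], [S → S . n S] }  — shift, reduce
  I14: { [S → . S n S], [S → .], [S → S n . S] }  — reduce
  I15: { [S → S . n S], [S → S n S .] }  — shift, reduce
  I16: { [E → - B S .], [S → S . n S] }  — shift, reduce

I8 contains reduce item [X → E .] and shift items [E → . - B S], [X → . d], [X → . n d] — shift-reduce conflict.
I13 contains reduce item [B → E X S .] and shift item [S → S . n S] — shift-reduce conflict.
I15 contains reduce item [S → S n S .] and shift item [S → S . n S] — shift-reduce conflict.
I16 contains reduce item [E → - B S .] and shift item [S → S . n S] — shift-reduce conflict.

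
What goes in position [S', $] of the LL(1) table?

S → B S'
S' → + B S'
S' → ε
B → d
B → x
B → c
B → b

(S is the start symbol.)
To find M[S', $], we find productions for S' where $ is in the predict set (PREDICT(N → α) = (FIRST(α) \ {ε}) ∪ (FOLLOW(N) if α ⇒* ε)).

Relevant sets:
  FOLLOW(S') = { $ }

S' → + B S': PREDICT = { '+' }
S' → ε: PREDICT = { $ }
  $ is in predict set, so this production goes in M[S', $]

M[S', $] = S' → ε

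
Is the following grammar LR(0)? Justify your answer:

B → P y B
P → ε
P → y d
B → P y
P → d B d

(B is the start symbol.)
A grammar is LR(0) if no state in the canonical LR(0) collection has:
  - both a shift item (dot before a terminal) and a complete item (shift-reduce conflict), or
  - two or more complete items (reduce-reduce conflict; the accept item [B' → B .] counts as a complete item here).

Augment with B' → B and build the canonical LR(0) collection (I0 = CLOSURE({[B' → . B]}), then GOTO on every symbol after a dot until no new states appear). It has 10 states:
  I0: { [B → . P y B], [B → . P y], [B' → . B], [P → . d B d], [P → . y d], [P → .] }  — shift, reduce
  I1: { [B' → B .] }  — accept
  I2: { [B → P . y B], [B → P . y] }  — shift
  I3: { [B → . P y B], [B → . P y], [P → . d B d], [P → . y d], [P → .], [P → d . B d] }  — shift, reduce
  I4: { [P → y . d] }  — shift
  I5: { [P → y d .] }  — reduce
  I6: { [P → d B . d] }  — shift
  I7: { [P → d B d .] }  — reduce
  I8: { [B → . P y B], [B → . P y], [B → P y . B], [B → P y .], [P → . d B d], [P → . y d], [P → .] }  — shift, 2 reduces
  I9: { [B → P y B .] }  — reduce

Conflict in state I0:
  Shift-reduce conflict between [P → .] and [P → . d B d]
So the grammar is NOT LR(0).

Answer: No. Shift-reduce conflict between [P → .] and [P → . d B d]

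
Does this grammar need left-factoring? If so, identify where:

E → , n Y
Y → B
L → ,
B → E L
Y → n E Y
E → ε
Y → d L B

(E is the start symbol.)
Left-factoring is needed when two productions for the same non-terminal
share a common prefix on the right-hand side.

Productions for E:
  E → , n Y
  E → ε
Productions for Y:
  Y → B
  Y → n E Y
  Y → d L B

No common prefixes found.

Answer: No, left-factoring is not needed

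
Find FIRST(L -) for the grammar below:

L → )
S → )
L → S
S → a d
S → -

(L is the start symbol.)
{ ')', '-', 'a' }

FIRST sets of the non-terminals involved (from the grammar, by fixed-point iteration):
  FIRST(L) = { ')', '-', 'a' }

To compute FIRST(L -), process the symbols left to right:
Symbol L is a non-terminal. Add FIRST(L) \ {ε} = { ')', '-', 'a' }
L is not nullable (ε ∉ FIRST(L)), so stop here.
FIRST(L -) = { ')', '-', 'a' }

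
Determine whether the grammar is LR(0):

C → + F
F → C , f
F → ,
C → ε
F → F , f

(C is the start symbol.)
A grammar is LR(0) if no state in the canonical LR(0) collection has:
  - both a shift item (dot before a terminal) and a complete item (shift-reduce conflict), or
  - two or more complete items (reduce-reduce conflict; the accept item [C' → C .] counts as a complete item here).

Augment with C' → C and build the canonical LR(0) collection (I0 = CLOSURE({[C' → . C]}), then GOTO on every symbol after a dot until no new states appear). It has 10 states:
  I0: { [C → . + F], [C → .], [C' → . C] }  — shift, reduce
  I1: { [C → + . F], [C → . + F], [C → .], [F → . ,], [F → . C , f], [F → . F , f] }  — shift, reduce
  I2: { [C' → C .] }  — accept
  I3: { [F → , .] }  — reduce
  I4: { [F → C . , f] }  — shift
  I5: { [C → + F .], [F → F . , f] }  — shift, reduce
  I6: { [F → F , . f] }  — shift
  I7: { [F → F , f .] }  — reduce
  I8: { [F → C , . f] }  — shift
  I9: { [F → C , f .] }  — reduce

Conflict in state I0:
  Shift-reduce conflict between [C → .] and [C → . + F]
So the grammar is NOT LR(0).

Answer: No. Shift-reduce conflict between [C → .] and [C → . + F]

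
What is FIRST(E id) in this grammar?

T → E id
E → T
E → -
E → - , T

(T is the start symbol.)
FIRST sets of the non-terminals involved (from the grammar, by fixed-point iteration):
  FIRST(E) = { '-' }

To compute FIRST(E id), process the symbols left to right:
Symbol E is a non-terminal. Add FIRST(E) \ {ε} = { '-' }
E is not nullable (ε ∉ FIRST(E)), so stop here.
FIRST(E id) = { '-' }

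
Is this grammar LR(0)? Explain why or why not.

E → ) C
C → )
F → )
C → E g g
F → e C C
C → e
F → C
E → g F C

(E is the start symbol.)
No. Shift-reduce conflict between [C → ) .] and [C → . )]

A grammar is LR(0) if no state in the canonical LR(0) collection has:
  - both a shift item (dot before a terminal) and a complete item (shift-reduce conflict), or
  - two or more complete items (reduce-reduce conflict; the accept item [E' → E .] counts as a complete item here).

Augment with E' → E and build the canonical LR(0) collection (I0 = CLOSURE({[E' → . E]}), then GOTO on every symbol after a dot until no new states appear). It has 17 states:
  I0: { [E → . ) C], [E → . g F C], [E' → . E] }  — shift
  I1: { [C → . )], [C → . E g g], [C → . e], [E → ) . C], [E → . ) C], [E → . g F C] }  — shift
  I2: { [E' → E .] }  — accept
  I3: { [C → . )], [C → . E g g], [C → . e], [E → . ) C], [E → . g F C], [E → g . F C], [F → . )], [F → . C], [F → . e C C] }  — shift
  I4: { [C → ) .], [C → . )], [C → . E g g], [C → . e], [E → ) . C], [E → . ) C], [E → . g F C], [F → ) .] }  — shift, 2 reduces
  I5: { [F → C .] }  — reduce
  I6: { [C → E . g g] }  — shift
  I7: { [C → . )], [C → . E g g], [C → . e], [E → . ) C], [E → . g F C], [E → g F . C] }  — shift
  I8: { [C → . )], [C → . E g g], [C → . e], [C → e .], [E → . ) C], [E → . g F C], [F → e . C C] }  — shift, reduce
  I9: { [C → ) .], [C → . )], [C → . E g g], [C → . e], [E → ) . C], [E → . ) C], [E → . g F C] }  — shift, reduce
  I10: { [C → . )], [C → . E g g], [C → . e], [E → . ) C], [E → . g F C], [F → e C . C] }  — shift
  I11: { [C → e .] }  — reduce
  I12: { [F → e C C .] }  — reduce
  I13: { [E → ) C .] }  — reduce
  I14: { [E → g F C .] }  — reduce
  I15: { [C → E g . g] }  — shift
  I16: { [C → E g g .] }  — reduce

Conflict in state I4:
  Shift-reduce conflict between [C → ) .] and [C → . )]
So the grammar is NOT LR(0).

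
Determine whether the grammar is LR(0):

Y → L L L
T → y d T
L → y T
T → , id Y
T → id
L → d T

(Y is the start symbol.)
Yes, the grammar is LR(0)

Augment with Y' → Y and build the canonical LR(0) collection (I0 = CLOSURE({[Y' → . Y]}), then GOTO on every symbol after a dot until no new states appear). It has 16 states:
  I0: { [L → . d T], [L → . y T], [Y → . L L L], [Y' → . Y] }  — shift
  I1: { [L → . d T], [L → . y T], [Y → L . L L] }  — shift
  I2: { [Y' → Y .] }  — accept
  I3: { [L → d . T], [T → . , id Y], [T → . id], [T → . y d T] }  — shift
  I4: { [L → y . T], [T → . , id Y], [T → . id], [T → . y d T] }  — shift
  I5: { [T → , . id Y] }  — shift
  I6: { [L → y T .] }  — reduce
  I7: { [T → id .] }  — reduce
  I8: { [T → y . d T] }  — shift
  I9: { [T → . , id Y], [T → . id], [T → . y d T], [T → y d . T] }  — shift
  I10: { [T → y d T .] }  — reduce
  I11: { [L → . d T], [L → . y T], [T → , id . Y], [Y → . L L L] }  — shift
  I12: { [T → , id Y .] }  — reduce
  I13: { [L → d T .] }  — reduce
  I14: { [L → . d T], [L → . y T], [Y → L L . L] }  — shift
  I15: { [Y → L L L .] }  — reduce

Every state is either a pure shift/goto state or contains exactly one complete item and nothing to shift — no conflicts. The grammar is LR(0).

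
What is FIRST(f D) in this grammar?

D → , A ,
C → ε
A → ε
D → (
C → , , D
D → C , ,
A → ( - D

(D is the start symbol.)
To compute FIRST(f D), process the symbols left to right:
Symbol f is a terminal. Add 'f' and stop.
FIRST(f D) = { 'f' }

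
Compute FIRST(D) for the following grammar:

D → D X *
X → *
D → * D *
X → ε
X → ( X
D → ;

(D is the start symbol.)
{ '*', ';' }

To compute FIRST(D), examine every production with D on the left-hand side, reading each right-hand side left to right until a non-nullable symbol is reached.

From D → D X *:
  - D is the symbol being defined: contributes nothing new
    D is not nullable, so stop
From D → * D *:
  - '*' is a terminal: add '*' and stop
From D → ;:
  - ';' is a terminal: add ';' and stop

Collecting: FIRST(D) = { '*', ';' }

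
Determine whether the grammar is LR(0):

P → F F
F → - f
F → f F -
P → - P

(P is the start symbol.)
A grammar is LR(0) if no state in the canonical LR(0) collection has:
  - both a shift item (dot before a terminal) and a complete item (shift-reduce conflict), or
  - two or more complete items (reduce-reduce conflict; the accept item [P' → P .] counts as a complete item here).

Augment with P' → P and build the canonical LR(0) collection (I0 = CLOSURE({[P' → . P]}), then GOTO on every symbol after a dot until no new states appear). It has 12 states:
  I0: { [F → . - f], [F → . f F -], [P → . - P], [P → . F F], [P' → . P] }  — shift
  I1: { [F → - . f], [F → . - f], [F → . f F -], [P → - . P], [P → . - P], [P → . F F] }  — shift
  I2: { [F → . - f], [F → . f F -], [P → F . F] }  — shift
  I3: { [P' → P .] }  — accept
  I4: { [F → . - f], [F → . f F -], [F → f . F -] }  — shift
  I5: { [F → - . f] }  — shift
  I6: { [F → f F . -] }  — shift
  I7: { [F → f F - .] }  — reduce
  I8: { [F → - f .] }  — reduce
  I9: { [P → F F .] }  — reduce
  I10: { [P → - P .] }  — reduce
  I11: { [F → - f .], [F → . - f], [F → . f F -], [F → f . F -] }  — shift, reduce

Conflict in state I11:
  Shift-reduce conflict between [F → - f .] and [F → . - f]
So the grammar is NOT LR(0).

Answer: No. Shift-reduce conflict between [F → - f .] and [F → . - f]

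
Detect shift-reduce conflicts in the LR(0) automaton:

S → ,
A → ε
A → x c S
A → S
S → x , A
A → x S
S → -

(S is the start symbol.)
Augment with S' → S and build the canonical LR(0) collection (I0 = CLOSURE({[S' → . S]}), then GOTO on every symbol after a dot until no new states appear). It has 13 states:
  I0: { [S → . ,], [S → . -], [S → . x , A], [S' → . S] }  — shift
  I1: { [S → , .] }  — reduce
  I2: { [S → - .] }  — reduce
  I3: { [S' → S .] }  — accept
  I4: { [S → x . , A] }  — shift
  I5: { [A → . S], [A → . x S], [A → . x c S], [A → .], [S → . ,], [S → . -], [S → . x , A], [S → x , . A] }  — shift, reduce
  I6: { [S → x , A .] }  — reduce
  I7: { [A → S .] }  — reduce
  I8: { [A → x . S], [A → x . c S], [S → . ,], [S → . -], [S → . x , A], [S → x . , A] }  — shift
  I9: { [A → . S], [A → . x S], [A → . x c S], [A → .], [S → , .], [S → . ,], [S → . -], [S → . x , A], [S → x , . A] }  — shift, 2 reduces
  I10: { [A → x S .] }  — reduce
  I11: { [A → x c . S], [S → . ,], [S → . -], [S → . x , A] }  — shift
  I12: { [A → x c S .] }  — reduce

I5 contains reduce item [A → .] and shift items [A → . x S], [A → . x c S], [S → . ,], [S → . -], [S → . x , A] — shift-reduce conflict.
I9 contains reduce items [A → .], [S → , .] and shift items [A → . x S], [A → . x c S], [S → . ,], [S → . -], [S → . x , A] — shift-reduce conflict.

Answer: Yes — I5: [A → .] vs [A → . x S]; I9: [A → .] vs [A → . x S]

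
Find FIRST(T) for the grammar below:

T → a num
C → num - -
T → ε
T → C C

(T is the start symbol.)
{ 'a', 'num', ε }

To compute FIRST(T), examine every production with T on the left-hand side, reading each right-hand side left to right until a non-nullable symbol is reached.

FIRST sets of the other non-terminals involved (by the same procedure, iterated to a fixed point):
  FIRST(C) = { 'num' }

From T → a num:
  - a is a terminal: add 'a' and stop
From T → ε:
  - ε-production, so ε ∈ FIRST(T)
From T → C C:
  - C is a non-terminal: add FIRST(C) \ {ε} = { 'num' }
    C is not nullable, so stop

Collecting: FIRST(T) = { 'a', 'num', ε }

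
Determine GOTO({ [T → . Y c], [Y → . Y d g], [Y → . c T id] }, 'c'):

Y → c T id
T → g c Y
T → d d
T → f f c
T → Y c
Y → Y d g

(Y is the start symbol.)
{ [T → . Y c], [T → . d d], [T → . f f c], [T → . g c Y], [Y → . Y d g], [Y → . c T id], [Y → c . T id] }

GOTO(I, 'c') = CLOSURE({ [A → αX.β] : [A → α.Xβ] ∈ I, X = 'c' })

Items with dot before 'c', with the dot advanced:
  [Y → . c T id] → [Y → c . T id]
Closure of the advanced items:
  [Y → c . T id] has the dot before T: add [T → . g c Y], [T → . d d], [T → . f f c], [T → . Y c]
  [T → . Y c] has the dot before Y: add [Y → . c T id], [Y → . Y d g]

GOTO = { [T → . Y c], [T → . d d], [T → . f f c], [T → . g c Y], [Y → . Y d g], [Y → . c T id], [Y → c . T id] }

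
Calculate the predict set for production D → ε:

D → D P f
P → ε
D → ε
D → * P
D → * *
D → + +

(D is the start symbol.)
PREDICT(D → ε) = (FIRST(RHS) \ {ε}) ∪ (FOLLOW(D) if ε ∈ FIRST(RHS), i.e. RHS ⇒* ε)
The right-hand side is ε (FIRST(ε) = { ε }), so the predict set is FOLLOW(D) = { $, 'f' }
PREDICT(D → ε) = { $, 'f' }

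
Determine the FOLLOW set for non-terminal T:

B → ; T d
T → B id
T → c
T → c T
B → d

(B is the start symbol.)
{ 'd' }

In B → ; T d: T is followed by d, add FIRST(d) \ {ε} = { 'd' }
In T → c T: T is at the end; this adds FOLLOW(T) to itself — nothing new

Taking the union: FOLLOW(T) = { 'd' }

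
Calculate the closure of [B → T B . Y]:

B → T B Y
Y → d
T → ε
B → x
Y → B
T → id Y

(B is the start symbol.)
{ [B → . T B Y], [B → . x], [B → T B . Y], [T → . id Y], [T → .], [Y → . B], [Y → . d] }

To compute CLOSURE, for each item [A → α.Bβ] where B is a non-terminal, add [B → .γ] for all productions B → γ; repeat for the newly added items until nothing changes.

Start with: [B → T B . Y]
  [B → T B . Y] has the dot before Y: add [Y → . d], [Y → . B]
  [Y → . B] has the dot before B: add [B → . T B Y], [B → . x]
  [B → . T B Y] has the dot before T: add [T → .], [T → . id Y]
No further items can be added.

CLOSURE = { [B → . T B Y], [B → . x], [B → T B . Y], [T → . id Y], [T → .], [Y → . B], [Y → . d] }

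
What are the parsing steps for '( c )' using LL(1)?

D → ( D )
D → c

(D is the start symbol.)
LL(1) parsing maintains a stack (initially the start symbol over $) and the input. At each step: if the stack top is a terminal, match it against the current input token; if it is a non-terminal N, replace it with the RHS of M[N, lookahead] (the unique production whose predict set contains the lookahead).

Stack is shown with the top on the left.

Stack    Input    Action
------------------------
D $      ( c ) $  output D → ( D )
( D ) $  ( c ) $  match '('
D ) $    c ) $    output D → c
c ) $    c ) $    match 'c'
) $      ) $      match ')'
$        $        accept

The string is accepted.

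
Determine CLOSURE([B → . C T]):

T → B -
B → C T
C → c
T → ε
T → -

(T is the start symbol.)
{ [B → . C T], [C → . c] }

To compute CLOSURE, for each item [A → α.Bβ] where B is a non-terminal, add [B → .γ] for all productions B → γ; repeat for the newly added items until nothing changes.

Start with: [B → . C T]
  [B → . C T] has the dot before C: add [C → . c]
No further items can be added.

CLOSURE = { [B → . C T], [C → . c] }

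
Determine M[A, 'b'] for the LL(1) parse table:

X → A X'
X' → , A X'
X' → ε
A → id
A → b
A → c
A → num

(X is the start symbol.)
To find M[A, 'b'], we find productions for A where 'b' is in the predict set (PREDICT(N → α) = (FIRST(α) \ {ε}) ∪ (FOLLOW(N) if α ⇒* ε)).

A → id: PREDICT = { 'id' }
A → b: PREDICT = { 'b' }
  'b' is in predict set, so this production goes in M[A, 'b']
A → c: PREDICT = { 'c' }
A → num: PREDICT = { 'num' }

M[A, 'b'] = A → b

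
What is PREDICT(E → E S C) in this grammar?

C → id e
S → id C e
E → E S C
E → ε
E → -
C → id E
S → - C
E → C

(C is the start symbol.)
{ '-', 'id' }

PREDICT(E → E S C) = (FIRST(RHS) \ {ε}) ∪ (FOLLOW(E) if ε ∈ FIRST(RHS), i.e. RHS ⇒* ε)
FIRST(E) = { '-', 'id', ε }
FIRST(S) = { '-', 'id' }
FIRST(E S C) = { '-', 'id' }
ε ∉ FIRST(E S C), so FOLLOW(E) is not added.
PREDICT(E → E S C) = { '-', 'id' }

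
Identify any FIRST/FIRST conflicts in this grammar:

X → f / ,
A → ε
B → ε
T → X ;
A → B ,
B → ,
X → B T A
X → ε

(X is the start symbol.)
Yes. X → f '/' ',' / X → B T A on { 'f' }

A FIRST/FIRST conflict occurs when two productions N → α and N → β for the same non-terminal have FIRST(α) ∩ FIRST(β) ≠ ∅ (with ε ∈ FIRST of a nullable right-hand side, so two nullable alternatives also conflict).

FIRST sets of the non-terminals at (or reachable through a nullable prefix from) the front of some alternative:
  FIRST(B) = { ',', ε }
  FIRST(T) = { ',', ';', 'f' }

Productions for X:
  X → f / ,: FIRST = { 'f' }
  X → B T A: FIRST = { ',', ';', 'f' }
  X → ε: FIRST = { ε }
Productions for A:
  A → ε: FIRST = { ε }
  A → B ,: FIRST = { ',' }
Productions for B:
  B → ε: FIRST = { ε }
  B → ,: FIRST = { ',' }
T has only one production, so no FIRST/FIRST conflict is possible there.

Conflict for X: X → f / , and X → B T A
  Overlap: { 'f' }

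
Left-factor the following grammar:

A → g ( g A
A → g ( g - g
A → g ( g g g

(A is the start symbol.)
A → g ( g A'
A' → A
A' → - g
A' → g g

Left-factoring transforms A → αβ₁ | αβ₂ into A → αA' and A' → β₁ | β₂
(α is the longest common prefix among the alternatives). Repeat until
no nonterminal has two alternatives with a common prefix.

Round 1: A has alternatives sharing prefix 'g ( g'. Introduce A': A → g ( g A'
  Add: A' → A
  Add: A' → - g
  Add: A' → g g

No remaining common prefixes — done.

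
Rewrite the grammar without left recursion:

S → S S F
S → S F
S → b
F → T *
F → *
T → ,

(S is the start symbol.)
S is directly left-recursive. The standard transformation for
  A → A α₁ | ... | A α_m | β₁ | ... | β_n
is
  A  → β₁ A' | ... | β_n A'
  A' → α₁ A' | ... | α_m A' | ε

S → b becomes S → b S'
S → S S F becomes S' → S F S'
S → S F becomes S' → F S'
Add S' → ε

Productions for other non-terminals are unchanged:
  F → T *
  F → *
  T → ,

Resulting grammar:
S → b S'
S' → S F S'
S' → F S'
S' → ε
F → T *
F → *
T → ,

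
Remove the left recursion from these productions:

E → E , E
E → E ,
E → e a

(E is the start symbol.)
E is directly left-recursive. The standard transformation for
  A → A α₁ | ... | A α_m | β₁ | ... | β_n
is
  A  → β₁ A' | ... | β_n A'
  A' → α₁ A' | ... | α_m A' | ε

E → e a becomes E → e a E'
E → E , E becomes E' → , E E'
E → E , becomes E' → , E'
Add E' → ε

Resulting grammar:
E → e a E'
E' → , E E'
E' → , E'
E' → ε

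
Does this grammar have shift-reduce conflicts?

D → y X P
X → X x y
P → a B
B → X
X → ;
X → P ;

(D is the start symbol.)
Yes — I8: [B → X .] vs [X → X . x y]

A shift-reduce conflict occurs when an LR(0) state has both:
  - a complete (reduce) item [A → α .] (dot at the end), and
  - a shift item [B → β . c γ] (dot before a terminal).

Augment with D' → D and build the canonical LR(0) collection (I0 = CLOSURE({[D' → . D]}), then GOTO on every symbol after a dot until no new states appear). It has 13 states:
  I0: { [D → . y X P], [D' → . D] }  — shift
  I1: { [D' → D .] }  — accept
  I2: { [D → y . X P], [P → . a B], [X → . ;], [X → . P ;], [X → . X x y] }  — shift
  I3: { [X → ; .] }  — reduce
  I4: { [X → P . ;] }  — shift
  I5: { [D → y X . P], [P → . a B], [X → X . x y] }  — shift
  I6: { [B → . X], [P → . a B], [P → a . B], [X → . ;], [X → . P ;], [X → . X x y] }  — shift
  I7: { [P → a B .] }  — reduce
  I8: { [B → X .], [X → X . x y] }  — shift, reduce
  I9: { [X → X x . y] }  — shift
  I10: { [X → X x y .] }  — reduce
  I11: { [D → y X P .] }  — reduce
  I12: { [X → P ; .] }  — reduce

I8 contains reduce item [B → X .] and shift item [X → X . x y] — shift-reduce conflict.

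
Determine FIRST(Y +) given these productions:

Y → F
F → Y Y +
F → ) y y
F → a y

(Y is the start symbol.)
FIRST sets of the non-terminals involved (from the grammar, by fixed-point iteration):
  FIRST(Y) = { ')', 'a' }

To compute FIRST(Y +), process the symbols left to right:
Symbol Y is a non-terminal. Add FIRST(Y) \ {ε} = { ')', 'a' }
Y is not nullable (ε ∉ FIRST(Y)), so stop here.
FIRST(Y +) = { ')', 'a' }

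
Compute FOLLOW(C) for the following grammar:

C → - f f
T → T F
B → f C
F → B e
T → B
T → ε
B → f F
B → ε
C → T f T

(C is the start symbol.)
To compute FOLLOW(C), find every occurrence of C on a right-hand side N → α C β: add FIRST(β) \ {ε}, and if β is empty or nullable also add FOLLOW(N). Iterate to a fixed point.

C is the start symbol, so $ ∈ FOLLOW(C).
In B → f C: C is at the end, add FOLLOW(B)

The FOLLOW sets referred to above (computed the same way, to a fixed point):
  FOLLOW(B) = { $, 'e', 'f' }

Taking the union: FOLLOW(C) = { $, 'e', 'f' }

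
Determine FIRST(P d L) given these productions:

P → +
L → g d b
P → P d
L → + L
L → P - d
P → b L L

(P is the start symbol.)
FIRST sets of the non-terminals involved (from the grammar, by fixed-point iteration):
  FIRST(P) = { '+', 'b' }

To compute FIRST(P d L), process the symbols left to right:
Symbol P is a non-terminal. Add FIRST(P) \ {ε} = { '+', 'b' }
P is not nullable (ε ∉ FIRST(P)), so stop here.
FIRST(P d L) = { '+', 'b' }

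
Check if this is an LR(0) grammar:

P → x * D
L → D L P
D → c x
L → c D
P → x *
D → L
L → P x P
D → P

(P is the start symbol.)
A grammar is LR(0) if no state in the canonical LR(0) collection has:
  - both a shift item (dot before a terminal) and a complete item (shift-reduce conflict), or
  - two or more complete items (reduce-reduce conflict; the accept item [P' → P .] counts as a complete item here).

Augment with P' → P and build the canonical LR(0) collection (I0 = CLOSURE({[P' → . P]}), then GOTO on every symbol after a dot until no new states appear). It has 15 states:
  I0: { [P → . x * D], [P → . x *], [P' → . P] }  — shift
  I1: { [P' → P .] }  — accept
  I2: { [P → x . * D], [P → x . *] }  — shift
  I3: { [D → . L], [D → . P], [D → . c x], [L → . D L P], [L → . P x P], [L → . c D], [P → . x * D], [P → . x *], [P → x * . D], [P → x * .] }  — shift, reduce
  I4: { [D → . L], [D → . P], [D → . c x], [L → . D L P], [L → . P x P], [L → . c D], [L → D . L P], [P → . x * D], [P → . x *], [P → x * D .] }  — shift, reduce
  I5: { [D → L .] }  — reduce
  I6: { [D → P .], [L → P . x P] }  — shift, reduce
  I7: { [D → . L], [D → . P], [D → . c x], [D → c . x], [L → . D L P], [L → . P x P], [L → . c D], [L → c . D], [P → . x * D], [P → . x *] }  — shift
  I8: { [D → . L], [D → . P], [D → . c x], [L → . D L P], [L → . P x P], [L → . c D], [L → D . L P], [L → c D .], [P → . x * D], [P → . x *] }  — shift, reduce
  I9: { [D → c x .], [P → x . * D], [P → x . *] }  — shift, reduce
  I10: { [D → . L], [D → . P], [D → . c x], [L → . D L P], [L → . P x P], [L → . c D], [L → D . L P], [P → . x * D], [P → . x *] }  — shift
  I11: { [D → L .], [L → D L . P], [P → . x * D], [P → . x *] }  — shift, reduce
  I12: { [L → D L P .] }  — reduce
  I13: { [L → P x . P], [P → . x * D], [P → . x *] }  — shift
  I14: { [L → P x P .] }  — reduce

Conflict in state I3:
  Shift-reduce conflict between [P → x * .] and [D → . c x]
So the grammar is NOT LR(0).

Answer: No. Shift-reduce conflict between [P → x * .] and [D → . c x]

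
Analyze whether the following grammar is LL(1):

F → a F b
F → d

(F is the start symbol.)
A grammar is LL(1) if for each non-terminal N with multiple productions, the predict sets of those productions are pairwise disjoint, where PREDICT(N → α) = (FIRST(α) \ {ε}) ∪ (FOLLOW(N) if α ⇒* ε).

For F:
  PREDICT(F → a F b) = { 'a' }
  PREDICT(F → d) = { 'd' }

All predict sets are disjoint. The grammar IS LL(1).

Answer: Yes, the grammar is LL(1).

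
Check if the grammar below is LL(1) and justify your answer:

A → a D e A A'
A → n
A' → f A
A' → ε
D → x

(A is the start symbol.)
No. Predict set conflict for A': { 'f' }

A grammar is LL(1) if for each non-terminal N with multiple productions, the predict sets of those productions are pairwise disjoint, where PREDICT(N → α) = (FIRST(α) \ {ε}) ∪ (FOLLOW(N) if α ⇒* ε).

Relevant sets:
  FOLLOW(A') = { $, 'f' }

For A:
  PREDICT(A → a D e A A') = { 'a' }
  PREDICT(A → n) = { 'n' }
For A':
  PREDICT(A' → f A) = { 'f' }
  PREDICT(A' → ε) = { $, 'f' }
D has a single production, so nothing to check there.

Conflict found: Predict set conflict for A': { 'f' }
The grammar is NOT LL(1).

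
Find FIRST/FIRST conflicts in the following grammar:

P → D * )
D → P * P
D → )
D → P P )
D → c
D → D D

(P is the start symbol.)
Yes. D → P '*' P / D → ')' on { ')' }; D → P '*' P / D → P P ')' on { ')', 'c' }; D → P '*' P / D → c on { 'c' }; D → P '*' P / D → D D on { ')', 'c' }; D → ')' / D → P P ')' on { ')' }; D → ')' / D → D D on { ')' }; D → P P ')' / D → c on { 'c' }; D → P P ')' / D → D D on { ')', 'c' }; D → c / D → D D on { 'c' }

A FIRST/FIRST conflict occurs when two productions N → α and N → β for the same non-terminal have FIRST(α) ∩ FIRST(β) ≠ ∅ (with ε ∈ FIRST of a nullable right-hand side, so two nullable alternatives also conflict).

FIRST sets of the non-terminals at (or reachable through a nullable prefix from) the front of some alternative:
  FIRST(P) = { ')', 'c' }
  FIRST(D) = { ')', 'c' }

Productions for D:
  D → P * P: FIRST = { ')', 'c' }
  D → ): FIRST = { ')' }
  D → P P ): FIRST = { ')', 'c' }
  D → c: FIRST = { 'c' }
  D → D D: FIRST = { ')', 'c' }
P has only one production, so no FIRST/FIRST conflict is possible there.

Conflict for D: D → P * P and D → )
  Overlap: { ')' }
Conflict for D: D → P * P and D → P P )
  Overlap: { ')', 'c' }
Conflict for D: D → P * P and D → c
  Overlap: { 'c' }
Conflict for D: D → P * P and D → D D
  Overlap: { ')', 'c' }
Conflict for D: D → ) and D → P P )
  Overlap: { ')' }
Conflict for D: D → ) and D → D D
  Overlap: { ')' }
Conflict for D: D → P P ) and D → c
  Overlap: { 'c' }
Conflict for D: D → P P ) and D → D D
  Overlap: { ')', 'c' }
Conflict for D: D → c and D → D D
  Overlap: { 'c' }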